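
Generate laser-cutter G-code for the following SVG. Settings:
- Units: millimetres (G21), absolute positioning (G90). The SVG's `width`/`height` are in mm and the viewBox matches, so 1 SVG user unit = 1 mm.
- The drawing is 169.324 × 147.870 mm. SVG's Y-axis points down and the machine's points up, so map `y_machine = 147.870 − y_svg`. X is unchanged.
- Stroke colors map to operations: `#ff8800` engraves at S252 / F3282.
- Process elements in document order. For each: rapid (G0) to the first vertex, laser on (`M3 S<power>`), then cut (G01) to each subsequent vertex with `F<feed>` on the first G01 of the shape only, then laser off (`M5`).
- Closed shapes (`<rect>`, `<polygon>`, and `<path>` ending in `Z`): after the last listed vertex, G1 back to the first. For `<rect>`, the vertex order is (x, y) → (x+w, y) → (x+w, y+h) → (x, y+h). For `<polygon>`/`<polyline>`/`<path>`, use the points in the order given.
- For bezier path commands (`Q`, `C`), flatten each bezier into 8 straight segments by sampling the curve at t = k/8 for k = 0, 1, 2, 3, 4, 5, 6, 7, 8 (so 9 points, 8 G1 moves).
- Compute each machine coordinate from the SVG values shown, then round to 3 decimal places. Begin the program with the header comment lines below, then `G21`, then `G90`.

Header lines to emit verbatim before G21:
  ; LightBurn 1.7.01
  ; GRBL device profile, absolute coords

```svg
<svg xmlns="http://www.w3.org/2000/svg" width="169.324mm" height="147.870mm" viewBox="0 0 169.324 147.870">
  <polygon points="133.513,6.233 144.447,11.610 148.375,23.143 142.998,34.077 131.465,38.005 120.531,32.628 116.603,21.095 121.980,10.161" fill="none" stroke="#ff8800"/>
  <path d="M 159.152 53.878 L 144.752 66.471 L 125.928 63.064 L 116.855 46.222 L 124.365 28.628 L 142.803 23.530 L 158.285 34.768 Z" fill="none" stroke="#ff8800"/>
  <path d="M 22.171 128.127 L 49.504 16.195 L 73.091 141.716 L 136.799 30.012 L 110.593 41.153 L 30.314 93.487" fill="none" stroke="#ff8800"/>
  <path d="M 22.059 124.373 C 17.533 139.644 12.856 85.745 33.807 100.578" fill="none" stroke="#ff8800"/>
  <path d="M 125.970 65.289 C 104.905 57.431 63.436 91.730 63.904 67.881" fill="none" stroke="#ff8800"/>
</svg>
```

viewBox `0 0 169.324 147.870` with mm width/height → 1 unit = 1 mm. Flip: y_m = 147.870 − y_svg.

**Shape 1** — `<polygon>` regular polygon, stroke `#ff8800` → engrave (S252, F3282). Machine vertices: (133.513,141.637) → (144.447,136.260) → (148.375,124.727) → (142.998,113.793) → (131.465,109.865) → (120.531,115.242) → (116.603,126.775) → (121.980,137.709) → (133.513,141.637). Closed: final G1 returns to the first vertex.

**Shape 2** — `<path>` regular polygon, stroke `#ff8800` → engrave (S252, F3282). Machine vertices: (159.152,93.992) → (144.752,81.399) → (125.928,84.806) → (116.855,101.648) → (124.365,119.242) → (142.803,124.340) → (158.285,113.102) → (159.152,93.992). Closed: final G1 returns to the first vertex.

**Shape 3** — `<path>` open polyline, stroke `#ff8800` → engrave (S252, F3282). Machine vertices: (22.171,19.743) → (49.504,131.675) → (73.091,6.154) → (136.799,117.858) → (110.593,106.717) → (30.314,54.383). Open path.

**Shape 4** — `<path>` cubic bezier, stroke `#ff8800` → engrave (S252, F3282). Control points (SVG): P0=(22.059,124.373), P1=(17.533,139.644), P2=(12.856,85.745), P3=(33.807,100.578); sampled at t=k/8. Machine vertices: (22.059,23.497) → (20.405,20.743) → (19.039,22.858) → (18.263,28.226) → (18.379,35.230) → (19.689,42.255) → (22.496,47.684) → (27.101,49.902) → (33.807,47.292). Open path.

**Shape 5** — `<path>` cubic bezier, stroke `#ff8800` → engrave (S252, F3282). Control points (SVG): P0=(125.970,65.289), P1=(104.905,57.431), P2=(63.436,91.730), P3=(63.904,67.881); sampled at t=k/8. Machine vertices: (125.970,82.581) → (117.236,83.748) → (107.320,82.137) → (96.951,78.926) → (86.862,75.288) → (77.782,72.401) → (70.442,71.438) → (65.573,73.575) → (63.904,79.989). Open path.

; LightBurn 1.7.01
; GRBL device profile, absolute coords
G21
G90
G0 X133.513 Y141.637
M3 S252
G01 X144.447 Y136.260 F3282
G01 X148.375 Y124.727
G01 X142.998 Y113.793
G01 X131.465 Y109.865
G01 X120.531 Y115.242
G01 X116.603 Y126.775
G01 X121.980 Y137.709
G01 X133.513 Y141.637
M5
G0 X159.152 Y93.992
M3 S252
G01 X144.752 Y81.399 F3282
G01 X125.928 Y84.806
G01 X116.855 Y101.648
G01 X124.365 Y119.242
G01 X142.803 Y124.340
G01 X158.285 Y113.102
G01 X159.152 Y93.992
M5
G0 X22.171 Y19.743
M3 S252
G01 X49.504 Y131.675 F3282
G01 X73.091 Y6.154
G01 X136.799 Y117.858
G01 X110.593 Y106.717
G01 X30.314 Y54.383
M5
G0 X22.059 Y23.497
M3 S252
G01 X20.405 Y20.743 F3282
G01 X19.039 Y22.858
G01 X18.263 Y28.226
G01 X18.379 Y35.230
G01 X19.689 Y42.255
G01 X22.496 Y47.684
G01 X27.101 Y49.902
G01 X33.807 Y47.292
M5
G0 X125.970 Y82.581
M3 S252
G01 X117.236 Y83.748 F3282
G01 X107.320 Y82.137
G01 X96.951 Y78.926
G01 X86.862 Y75.288
G01 X77.782 Y72.401
G01 X70.442 Y71.438
G01 X65.573 Y73.575
G01 X63.904 Y79.989
M5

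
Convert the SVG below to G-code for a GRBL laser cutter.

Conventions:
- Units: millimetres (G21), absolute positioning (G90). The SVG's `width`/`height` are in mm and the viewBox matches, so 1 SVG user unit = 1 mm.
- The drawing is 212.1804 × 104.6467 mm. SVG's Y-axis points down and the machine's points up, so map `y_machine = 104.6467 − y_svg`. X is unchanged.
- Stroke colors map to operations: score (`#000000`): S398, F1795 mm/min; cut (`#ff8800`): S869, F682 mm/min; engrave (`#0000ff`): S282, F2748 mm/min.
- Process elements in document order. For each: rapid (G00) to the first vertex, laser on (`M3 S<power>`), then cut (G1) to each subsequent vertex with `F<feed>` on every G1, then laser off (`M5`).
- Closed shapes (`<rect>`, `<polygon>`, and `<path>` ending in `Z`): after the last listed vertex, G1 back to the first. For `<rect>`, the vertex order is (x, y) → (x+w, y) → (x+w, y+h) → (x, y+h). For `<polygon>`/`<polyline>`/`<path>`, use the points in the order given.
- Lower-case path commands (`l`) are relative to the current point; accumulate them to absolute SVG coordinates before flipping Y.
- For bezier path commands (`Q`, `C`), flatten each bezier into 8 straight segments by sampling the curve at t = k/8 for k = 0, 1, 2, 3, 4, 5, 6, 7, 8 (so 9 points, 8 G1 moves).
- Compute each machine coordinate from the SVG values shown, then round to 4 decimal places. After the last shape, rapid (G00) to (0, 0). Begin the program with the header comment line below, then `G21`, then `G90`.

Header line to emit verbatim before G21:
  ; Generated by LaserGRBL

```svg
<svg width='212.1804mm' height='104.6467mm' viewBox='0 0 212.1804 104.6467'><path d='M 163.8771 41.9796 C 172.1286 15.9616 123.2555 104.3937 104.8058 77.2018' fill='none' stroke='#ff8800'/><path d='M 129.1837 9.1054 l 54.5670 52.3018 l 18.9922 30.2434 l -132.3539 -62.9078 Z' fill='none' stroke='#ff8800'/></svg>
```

; Generated by LaserGRBL
G21
G90
G00 X163.8771 Y62.6671
M3 S869
G1 X164.4647 Y67.5084 F682
G1 X160.7228 Y64.3161 F682
G1 X153.6774 Y55.7865 F682
G1 X144.3544 Y44.6158 F682
G1 X133.7798 Y33.5001 F682
G1 X122.9795 Y25.1356 F682
G1 X112.9795 Y22.2184 F682
G1 X104.8058 Y27.4449 F682
M5
G00 X129.1837 Y95.5413
M3 S869
G1 X183.7507 Y43.2395 F682
G1 X202.7429 Y12.9961 F682
G1 X70.3890 Y75.9039 F682
G1 X129.1837 Y95.5413 F682
M5
G00 X0.0000 Y0.0000

1 u = 1 mm; y_m = 104.6467 − y.

[1] `<path>` cubic bezier, #ff8800→cut S869 F682: (163.8771,62.6671) → (164.4647,67.5084) → (160.7228,64.3161) → (153.6774,55.7865) → (144.3544,44.6158) → (133.7798,33.5001) → (122.9795,25.1356) → (112.9795,22.2184) → (104.8058,27.4449)

[2] `<path>` closed polygon, #ff8800→cut S869 F682: (129.1837,95.5413) → (183.7507,43.2395) → (202.7429,12.9961) → (70.3890,75.9039) → (129.1837,95.5413) (closed)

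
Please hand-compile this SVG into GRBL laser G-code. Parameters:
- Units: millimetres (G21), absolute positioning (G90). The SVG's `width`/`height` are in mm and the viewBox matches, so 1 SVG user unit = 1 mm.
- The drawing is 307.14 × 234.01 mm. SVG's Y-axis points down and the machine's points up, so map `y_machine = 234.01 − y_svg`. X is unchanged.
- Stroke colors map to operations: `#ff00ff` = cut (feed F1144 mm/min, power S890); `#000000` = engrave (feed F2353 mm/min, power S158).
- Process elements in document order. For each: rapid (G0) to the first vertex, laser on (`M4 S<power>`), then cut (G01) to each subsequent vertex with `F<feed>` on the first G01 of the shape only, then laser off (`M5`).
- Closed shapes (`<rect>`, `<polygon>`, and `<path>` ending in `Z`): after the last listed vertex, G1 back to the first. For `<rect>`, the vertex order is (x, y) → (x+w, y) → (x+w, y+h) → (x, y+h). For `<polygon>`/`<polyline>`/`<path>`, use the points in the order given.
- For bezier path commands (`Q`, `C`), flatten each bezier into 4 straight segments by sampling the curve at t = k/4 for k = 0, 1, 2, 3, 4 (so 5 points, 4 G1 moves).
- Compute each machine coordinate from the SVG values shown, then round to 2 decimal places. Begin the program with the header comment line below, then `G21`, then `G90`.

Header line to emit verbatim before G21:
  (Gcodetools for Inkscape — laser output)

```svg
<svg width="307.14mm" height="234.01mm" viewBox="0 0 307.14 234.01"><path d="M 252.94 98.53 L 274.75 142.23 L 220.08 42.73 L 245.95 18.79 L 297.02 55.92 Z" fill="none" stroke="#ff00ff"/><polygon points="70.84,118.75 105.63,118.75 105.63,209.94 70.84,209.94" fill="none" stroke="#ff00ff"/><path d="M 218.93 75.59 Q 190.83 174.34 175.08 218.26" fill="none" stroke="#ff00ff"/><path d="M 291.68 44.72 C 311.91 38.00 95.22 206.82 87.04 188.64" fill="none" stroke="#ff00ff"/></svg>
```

(Gcodetools for Inkscape — laser output)
G21
G90
G0 X252.94 Y135.48
M4 S890
G01 X274.75 Y91.78 F1144
G01 X220.08 Y191.28
G01 X245.95 Y215.22
G01 X297.02 Y178.09
G01 X252.94 Y135.48
M5
G0 X70.84 Y115.26
M4 S890
G01 X105.63 Y115.26 F1144
G01 X105.63 Y24.07
G01 X70.84 Y24.07
G01 X70.84 Y115.26
M5
G0 X218.93 Y158.42
M4 S890
G01 X205.65 Y112.47 F1144
G01 X193.92 Y73.38
G01 X183.73 Y41.14
G01 X175.08 Y15.75
M5
G0 X291.68 Y189.29
M4 S890
G01 X269.39 Y167.08 F1144
G01 X200.01 Y113.03
G01 X125.31 Y61.13
G01 X87.04 Y45.37
M5

Since the viewBox matches the mm dimensions, user units are millimetres directly. The only transform is the Y-flip y_m = 234.01 − y_svg.

Shape 1 is a closed polygon drawn with `<path>`. Its stroke #ff00ff means cut at S890, F1144. After flipping Y the toolpath is (252.94,135.48) → (274.75,91.78) → (220.08,191.28) → (245.95,215.22) → (297.02,178.09) → (252.94,135.48), returning to the start.

Shape 2 is a rectangle drawn with `<polygon>`. Its stroke #ff00ff means cut at S890, F1144. After flipping Y the toolpath is (70.84,115.26) → (105.63,115.26) → (105.63,24.07) → (70.84,24.07) → (70.84,115.26), returning to the start.

Shape 3 is a quadratic bezier drawn with `<path>`. Its stroke #ff00ff means cut at S890, F1144. After flipping Y the toolpath is (218.93,158.42) → (205.65,112.47) → (193.92,73.38) → (183.73,41.14) → (175.08,15.75).

Shape 4 is a cubic bezier drawn with `<path>`. Its stroke #ff00ff means cut at S890, F1144. After flipping Y the toolpath is (291.68,189.29) → (269.39,167.08) → (200.01,113.03) → (125.31,61.13) → (87.04,45.37).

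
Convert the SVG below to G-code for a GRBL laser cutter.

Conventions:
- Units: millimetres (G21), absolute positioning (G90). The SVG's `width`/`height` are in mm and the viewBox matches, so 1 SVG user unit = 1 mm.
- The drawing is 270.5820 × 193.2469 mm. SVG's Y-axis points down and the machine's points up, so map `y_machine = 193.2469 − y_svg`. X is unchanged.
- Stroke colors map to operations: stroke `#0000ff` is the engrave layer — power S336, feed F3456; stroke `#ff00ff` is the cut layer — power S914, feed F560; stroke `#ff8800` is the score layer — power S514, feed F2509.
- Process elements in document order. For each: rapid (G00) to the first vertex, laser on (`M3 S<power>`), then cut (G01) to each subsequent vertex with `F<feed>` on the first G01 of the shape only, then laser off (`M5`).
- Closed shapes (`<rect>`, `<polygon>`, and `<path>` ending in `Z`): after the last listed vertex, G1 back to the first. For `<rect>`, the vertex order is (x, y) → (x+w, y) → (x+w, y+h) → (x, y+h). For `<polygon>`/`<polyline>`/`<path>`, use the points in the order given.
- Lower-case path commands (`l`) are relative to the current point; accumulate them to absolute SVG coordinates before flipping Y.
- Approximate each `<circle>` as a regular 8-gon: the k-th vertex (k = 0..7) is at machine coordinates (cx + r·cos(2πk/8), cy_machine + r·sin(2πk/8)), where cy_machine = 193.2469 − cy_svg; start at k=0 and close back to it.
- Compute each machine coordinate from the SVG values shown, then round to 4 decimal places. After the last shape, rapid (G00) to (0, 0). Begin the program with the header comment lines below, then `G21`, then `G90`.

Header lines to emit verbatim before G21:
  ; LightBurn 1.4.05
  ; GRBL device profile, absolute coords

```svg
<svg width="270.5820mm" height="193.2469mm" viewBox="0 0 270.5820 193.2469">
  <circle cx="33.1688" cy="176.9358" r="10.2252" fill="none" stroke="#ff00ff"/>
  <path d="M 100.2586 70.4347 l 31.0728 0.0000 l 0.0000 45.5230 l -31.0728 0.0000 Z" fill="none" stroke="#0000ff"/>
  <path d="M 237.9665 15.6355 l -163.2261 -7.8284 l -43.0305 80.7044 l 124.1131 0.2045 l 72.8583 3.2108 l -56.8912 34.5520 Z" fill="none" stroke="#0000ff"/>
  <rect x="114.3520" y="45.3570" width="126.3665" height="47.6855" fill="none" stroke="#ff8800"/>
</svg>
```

; LightBurn 1.4.05
; GRBL device profile, absolute coords
G21
G90
G00 X43.3940 Y16.3111
M3 S914
G01 X40.3991 Y23.5414 F560
G01 X33.1688 Y26.5363
G01 X25.9385 Y23.5414
G01 X22.9436 Y16.3111
G01 X25.9385 Y9.0808
G01 X33.1688 Y6.0859
G01 X40.3991 Y9.0808
G01 X43.3940 Y16.3111
M5
G00 X100.2586 Y122.8122
M3 S336
G01 X131.3314 Y122.8122 F3456
G01 X131.3314 Y77.2892
G01 X100.2586 Y77.2892
G01 X100.2586 Y122.8122
M5
G00 X237.9665 Y177.6114
M3 S336
G01 X74.7404 Y185.4398 F3456
G01 X31.7099 Y104.7354
G01 X155.8230 Y104.5309
G01 X228.6813 Y101.3201
G01 X171.7901 Y66.7681
G01 X237.9665 Y177.6114
M5
G00 X114.3520 Y147.8899
M3 S514
G01 X240.7185 Y147.8899 F2509
G01 X240.7185 Y100.2044
G01 X114.3520 Y100.2044
G01 X114.3520 Y147.8899
M5
G00 X0.0000 Y0.0000

viewBox `0 0 270.5820 193.2469` with mm width/height → 1 unit = 1 mm. Flip: y_m = 193.2469 − y_svg.

**Shape 1** — `<circle>` circle, stroke `#ff00ff` → cut (S914, F560). Machine vertices: (43.3940,16.3111) → (40.3991,23.5414) → (33.1688,26.5363) → (25.9385,23.5414) → (22.9436,16.3111) → (25.9385,9.0808) → (33.1688,6.0859) → (40.3991,9.0808) → (43.3940,16.3111). Closed: final G1 returns to the first vertex.

**Shape 2** — `<path>` rectangle, stroke `#0000ff` → engrave (S336, F3456). Machine vertices: (100.2586,122.8122) → (131.3314,122.8122) → (131.3314,77.2892) → (100.2586,77.2892) → (100.2586,122.8122). Closed: final G1 returns to the first vertex.

**Shape 3** — `<path>` closed polygon, stroke `#0000ff` → engrave (S336, F3456). Machine vertices: (237.9665,177.6114) → (74.7404,185.4398) → (31.7099,104.7354) → (155.8230,104.5309) → (228.6813,101.3201) → (171.7901,66.7681) → (237.9665,177.6114). Closed: final G1 returns to the first vertex.

**Shape 4** — `<rect>` rectangle, stroke `#ff8800` → score (S514, F2509). Machine vertices: (114.3520,147.8899) → (240.7185,147.8899) → (240.7185,100.2044) → (114.3520,100.2044) → (114.3520,147.8899). Closed: final G1 returns to the first vertex.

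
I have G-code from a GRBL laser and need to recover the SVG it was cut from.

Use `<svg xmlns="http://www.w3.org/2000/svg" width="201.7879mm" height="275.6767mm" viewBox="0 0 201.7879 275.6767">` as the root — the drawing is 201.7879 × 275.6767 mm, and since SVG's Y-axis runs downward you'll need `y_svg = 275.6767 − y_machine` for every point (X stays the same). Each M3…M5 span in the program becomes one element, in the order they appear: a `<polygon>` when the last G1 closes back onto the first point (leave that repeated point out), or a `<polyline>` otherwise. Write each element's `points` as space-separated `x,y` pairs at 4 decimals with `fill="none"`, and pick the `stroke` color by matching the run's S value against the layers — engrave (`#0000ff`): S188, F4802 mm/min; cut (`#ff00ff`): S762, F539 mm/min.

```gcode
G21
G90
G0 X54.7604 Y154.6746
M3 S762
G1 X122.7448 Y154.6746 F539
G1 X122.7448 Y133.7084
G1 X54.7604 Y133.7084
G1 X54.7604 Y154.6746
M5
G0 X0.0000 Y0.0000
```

<svg xmlns="http://www.w3.org/2000/svg" width="201.7879mm" height="275.6767mm" viewBox="0 0 201.7879 275.6767">
  <polygon points="54.7604,121.0021 122.7448,121.0021 122.7448,141.9683 54.7604,141.9683" fill="none" stroke="#ff00ff"/>
</svg>

Machine Y-up, SVG Y-down with viewBox height 275.6767, so y_svg = 275.6767 − y_machine; X carries over. Every run uses S762, so all elements get stroke `#ff00ff` (cut).

Run 1: The run returns to its start, so emit a `<polygon>` with points (Y-flipped): 54.7604,121.0021 122.7448,121.0021 122.7448,141.9683 54.7604,141.9683.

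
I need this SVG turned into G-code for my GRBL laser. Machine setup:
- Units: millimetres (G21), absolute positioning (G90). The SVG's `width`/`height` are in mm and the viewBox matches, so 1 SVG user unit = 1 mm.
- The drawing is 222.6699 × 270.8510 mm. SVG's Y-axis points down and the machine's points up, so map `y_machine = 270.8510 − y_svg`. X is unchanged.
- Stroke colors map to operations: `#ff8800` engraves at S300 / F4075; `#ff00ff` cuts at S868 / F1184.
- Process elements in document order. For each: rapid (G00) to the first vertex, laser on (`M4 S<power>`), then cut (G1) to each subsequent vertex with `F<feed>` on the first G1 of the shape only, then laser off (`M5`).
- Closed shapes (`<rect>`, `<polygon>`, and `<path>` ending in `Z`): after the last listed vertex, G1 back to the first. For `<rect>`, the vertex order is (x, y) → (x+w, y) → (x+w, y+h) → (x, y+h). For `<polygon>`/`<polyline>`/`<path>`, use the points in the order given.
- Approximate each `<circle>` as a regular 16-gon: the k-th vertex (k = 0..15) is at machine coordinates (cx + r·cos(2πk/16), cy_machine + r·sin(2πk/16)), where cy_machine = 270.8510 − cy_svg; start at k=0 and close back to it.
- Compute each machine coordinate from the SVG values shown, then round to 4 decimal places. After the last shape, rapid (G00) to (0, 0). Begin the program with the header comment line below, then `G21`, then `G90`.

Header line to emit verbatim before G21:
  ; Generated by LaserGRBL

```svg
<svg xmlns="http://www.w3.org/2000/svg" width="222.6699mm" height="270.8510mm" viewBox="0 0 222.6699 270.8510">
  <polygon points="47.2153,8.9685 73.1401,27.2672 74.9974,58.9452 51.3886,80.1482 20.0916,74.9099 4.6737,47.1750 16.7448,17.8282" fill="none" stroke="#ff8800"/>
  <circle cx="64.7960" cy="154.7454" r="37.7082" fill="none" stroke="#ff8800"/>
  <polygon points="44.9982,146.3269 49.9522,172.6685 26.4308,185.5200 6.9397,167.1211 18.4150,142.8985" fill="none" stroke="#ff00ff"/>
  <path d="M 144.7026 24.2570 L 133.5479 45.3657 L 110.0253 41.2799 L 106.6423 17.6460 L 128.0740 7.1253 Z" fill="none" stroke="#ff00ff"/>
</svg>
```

; Generated by LaserGRBL
G21
G90
G00 X47.2153 Y261.8825
M4 S300
G1 X73.1401 Y243.5838 F4075
G1 X74.9974 Y211.9058
G1 X51.3886 Y190.7028
G1 X20.0916 Y195.9411
G1 X4.6737 Y223.6760
G1 X16.7448 Y253.0228
G1 X47.2153 Y261.8825
M5
G00 X102.5042 Y116.1056
M4 S300
G1 X99.6338 Y130.5359 F4075
G1 X91.4597 Y142.7693
G1 X79.2263 Y150.9434
G1 X64.7960 Y153.8138
G1 X50.3657 Y150.9434
G1 X38.1323 Y142.7693
G1 X29.9582 Y130.5359
G1 X27.0878 Y116.1056
G1 X29.9582 Y101.6753
G1 X38.1323 Y89.4419
G1 X50.3657 Y81.2678
G1 X64.7960 Y78.3974
G1 X79.2263 Y81.2678
G1 X91.4597 Y89.4419
G1 X99.6338 Y101.6753
G1 X102.5042 Y116.1056
M5
G00 X44.9982 Y124.5241
M4 S868
G1 X49.9522 Y98.1825 F1184
G1 X26.4308 Y85.3310
G1 X6.9397 Y103.7299
G1 X18.4150 Y127.9525
G1 X44.9982 Y124.5241
M5
G00 X144.7026 Y246.5940
M4 S868
G1 X133.5479 Y225.4853 F1184
G1 X110.0253 Y229.5711
G1 X106.6423 Y253.2050
G1 X128.0740 Y263.7257
G1 X144.7026 Y246.5940
M5
G00 X0.0000 Y0.0000

viewBox `0 0 222.6699 270.8510` with mm width/height → 1 unit = 1 mm. Flip: y_m = 270.8510 − y_svg.

**Shape 1** — `<polygon>` regular polygon, stroke `#ff8800` → engrave (S300, F4075). Machine vertices: (47.2153,261.8825) → (73.1401,243.5838) → (74.9974,211.9058) → (51.3886,190.7028) → (20.0916,195.9411) → (4.6737,223.6760) → (16.7448,253.0228) → (47.2153,261.8825). Closed: final G1 returns to the first vertex.

**Shape 2** — `<circle>` circle, stroke `#ff8800` → engrave (S300, F4075). Machine vertices: (102.5042,116.1056) → (99.6338,130.5359) → (91.4597,142.7693) → (79.2263,150.9434) → (64.7960,153.8138) → (50.3657,150.9434) → (38.1323,142.7693) → (29.9582,130.5359) → (27.0878,116.1056) → (29.9582,101.6753) → (38.1323,89.4419) → (50.3657,81.2678) → (64.7960,78.3974) → (79.2263,81.2678) → (91.4597,89.4419) → (99.6338,101.6753) → (102.5042,116.1056). Closed: final G1 returns to the first vertex.

**Shape 3** — `<polygon>` regular polygon, stroke `#ff00ff` → cut (S868, F1184). Machine vertices: (44.9982,124.5241) → (49.9522,98.1825) → (26.4308,85.3310) → (6.9397,103.7299) → (18.4150,127.9525) → (44.9982,124.5241). Closed: final G1 returns to the first vertex.

**Shape 4** — `<path>` regular polygon, stroke `#ff00ff` → cut (S868, F1184). Machine vertices: (144.7026,246.5940) → (133.5479,225.4853) → (110.0253,229.5711) → (106.6423,253.2050) → (128.0740,263.7257) → (144.7026,246.5940). Closed: final G1 returns to the first vertex.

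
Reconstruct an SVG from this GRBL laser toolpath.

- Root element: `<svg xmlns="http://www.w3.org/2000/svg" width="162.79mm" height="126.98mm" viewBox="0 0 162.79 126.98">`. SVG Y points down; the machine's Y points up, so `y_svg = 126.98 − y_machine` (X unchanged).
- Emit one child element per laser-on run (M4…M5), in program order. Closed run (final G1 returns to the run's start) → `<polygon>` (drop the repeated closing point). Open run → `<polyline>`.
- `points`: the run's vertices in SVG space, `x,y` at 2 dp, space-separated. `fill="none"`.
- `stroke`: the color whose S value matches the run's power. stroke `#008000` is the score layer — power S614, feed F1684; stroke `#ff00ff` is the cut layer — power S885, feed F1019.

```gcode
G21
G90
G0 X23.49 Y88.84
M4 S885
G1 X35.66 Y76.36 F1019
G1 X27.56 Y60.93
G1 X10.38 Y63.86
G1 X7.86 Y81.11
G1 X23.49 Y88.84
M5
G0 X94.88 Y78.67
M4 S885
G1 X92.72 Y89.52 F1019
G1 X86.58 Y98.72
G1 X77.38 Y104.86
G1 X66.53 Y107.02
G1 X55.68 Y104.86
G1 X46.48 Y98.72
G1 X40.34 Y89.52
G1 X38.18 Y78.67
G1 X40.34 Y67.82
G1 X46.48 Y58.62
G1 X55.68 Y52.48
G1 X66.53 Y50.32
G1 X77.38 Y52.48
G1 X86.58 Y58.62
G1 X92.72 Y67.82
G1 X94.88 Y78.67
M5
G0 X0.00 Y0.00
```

Each laser-on run becomes one SVG element. Flip Y back into SVG space with y_svg = 126.98 − y_machine. Every run uses S885, so all elements get stroke `#ff00ff` (cut).

Run 1: The run returns to its start, so emit a `<polygon>` with points (Y-flipped): 23.49,38.14 35.66,50.62 27.56,66.05 10.38,63.12 7.86,45.87.

Run 2: The run returns to its start, so emit a `<polygon>` with points (Y-flipped): 94.88,48.31 92.72,37.46 86.58,28.26 77.38,22.12 66.53,19.96 55.68,22.12 46.48,28.26 40.34,37.46 38.18,48.31 40.34,59.16 46.48,68.36 55.68,74.50 66.53,76.66 77.38,74.50 86.58,68.36 92.72,59.16.

<svg xmlns="http://www.w3.org/2000/svg" width="162.79mm" height="126.98mm" viewBox="0 0 162.79 126.98">
  <polygon points="23.49,38.14 35.66,50.62 27.56,66.05 10.38,63.12 7.86,45.87" fill="none" stroke="#ff00ff"/>
  <polygon points="94.88,48.31 92.72,37.46 86.58,28.26 77.38,22.12 66.53,19.96 55.68,22.12 46.48,28.26 40.34,37.46 38.18,48.31 40.34,59.16 46.48,68.36 55.68,74.50 66.53,76.66 77.38,74.50 86.58,68.36 92.72,59.16" fill="none" stroke="#ff00ff"/>
</svg>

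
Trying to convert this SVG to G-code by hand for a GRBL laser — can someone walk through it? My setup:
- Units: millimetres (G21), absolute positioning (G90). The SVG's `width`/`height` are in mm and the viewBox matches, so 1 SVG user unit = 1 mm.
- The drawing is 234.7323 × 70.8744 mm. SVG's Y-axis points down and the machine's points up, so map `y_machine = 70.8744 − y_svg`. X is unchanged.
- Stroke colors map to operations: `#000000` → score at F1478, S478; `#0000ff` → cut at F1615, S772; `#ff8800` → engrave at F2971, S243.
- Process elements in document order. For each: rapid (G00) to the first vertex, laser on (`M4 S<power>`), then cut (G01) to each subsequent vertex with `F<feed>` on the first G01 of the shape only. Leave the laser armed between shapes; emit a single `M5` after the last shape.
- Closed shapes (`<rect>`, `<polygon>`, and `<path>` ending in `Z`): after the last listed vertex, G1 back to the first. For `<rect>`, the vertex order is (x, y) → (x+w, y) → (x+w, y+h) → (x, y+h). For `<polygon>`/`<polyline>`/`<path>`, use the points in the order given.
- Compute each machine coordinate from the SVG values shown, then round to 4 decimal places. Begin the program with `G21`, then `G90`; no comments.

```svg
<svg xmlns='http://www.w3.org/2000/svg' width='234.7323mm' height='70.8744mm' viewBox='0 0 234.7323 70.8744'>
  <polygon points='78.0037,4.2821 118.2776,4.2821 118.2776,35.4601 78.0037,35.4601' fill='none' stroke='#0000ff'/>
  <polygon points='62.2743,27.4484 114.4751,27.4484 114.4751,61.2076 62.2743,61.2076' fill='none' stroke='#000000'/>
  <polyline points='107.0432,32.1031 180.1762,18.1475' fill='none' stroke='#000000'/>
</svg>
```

1 u = 1 mm; y_m = 70.8744 − y.

[1] `<polygon>` rectangle, #0000ff→cut S772 F1615: (78.0037,66.5923) → (118.2776,66.5923) → (118.2776,35.4143) → (78.0037,35.4143) → (78.0037,66.5923) (closed)

[2] `<polygon>` rectangle, #000000→score S478 F1478: (62.2743,43.4260) → (114.4751,43.4260) → (114.4751,9.6668) → (62.2743,9.6668) → (62.2743,43.4260) (closed)

[3] `<polyline>` line segment, #000000→score S478 F1478: (107.0432,38.7713) → (180.1762,52.7269)

G21
G90
G00 X78.0037 Y66.5923
M4 S772
G01 X118.2776 Y66.5923 F1615
G01 X118.2776 Y35.4143
G01 X78.0037 Y35.4143
G01 X78.0037 Y66.5923
G00 X62.2743 Y43.4260
M4 S478
G01 X114.4751 Y43.4260 F1478
G01 X114.4751 Y9.6668
G01 X62.2743 Y9.6668
G01 X62.2743 Y43.4260
G00 X107.0432 Y38.7713
M4 S478
G01 X180.1762 Y52.7269 F1478
M5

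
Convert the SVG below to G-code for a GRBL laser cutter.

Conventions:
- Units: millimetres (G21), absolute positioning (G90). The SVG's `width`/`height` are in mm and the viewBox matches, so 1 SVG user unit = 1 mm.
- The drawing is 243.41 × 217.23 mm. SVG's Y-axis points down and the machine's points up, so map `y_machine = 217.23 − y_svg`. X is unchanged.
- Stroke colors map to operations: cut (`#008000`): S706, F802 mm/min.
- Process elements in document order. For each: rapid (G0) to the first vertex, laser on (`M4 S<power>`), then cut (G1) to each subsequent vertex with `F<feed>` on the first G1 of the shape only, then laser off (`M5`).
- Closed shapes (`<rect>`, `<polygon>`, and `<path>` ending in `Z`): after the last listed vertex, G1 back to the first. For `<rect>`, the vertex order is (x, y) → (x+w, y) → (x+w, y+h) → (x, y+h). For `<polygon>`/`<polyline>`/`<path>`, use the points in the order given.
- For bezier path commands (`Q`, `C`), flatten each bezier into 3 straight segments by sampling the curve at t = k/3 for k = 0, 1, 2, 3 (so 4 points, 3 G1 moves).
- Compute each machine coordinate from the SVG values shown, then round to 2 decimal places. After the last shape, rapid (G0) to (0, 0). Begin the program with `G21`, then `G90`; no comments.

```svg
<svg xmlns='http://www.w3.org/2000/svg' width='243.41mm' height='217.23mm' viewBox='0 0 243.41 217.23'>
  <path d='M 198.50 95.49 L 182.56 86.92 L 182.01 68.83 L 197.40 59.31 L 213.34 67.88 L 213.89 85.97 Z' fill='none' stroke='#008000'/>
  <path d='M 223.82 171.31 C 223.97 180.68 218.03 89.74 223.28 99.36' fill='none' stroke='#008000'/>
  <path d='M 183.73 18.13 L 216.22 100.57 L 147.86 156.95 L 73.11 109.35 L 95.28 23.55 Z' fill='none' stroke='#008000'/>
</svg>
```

viewBox `0 0 243.41 217.23` with mm width/height → 1 unit = 1 mm. Flip: y_m = 217.23 − y_svg.

**Shape 1** — `<path>` regular polygon, stroke `#008000` → cut (S706, F802). Machine vertices: (198.50,121.74) → (182.56,130.31) → (182.01,148.40) → (197.40,157.92) → (213.34,149.35) → (213.89,131.26) → (198.50,121.74). Closed: final G1 returns to the first vertex.

**Shape 2** — `<path>` cubic bezier, stroke `#008000` → cut (S706, F802). Control points (SVG): P0=(223.82,171.31), P1=(223.97,180.68), P2=(218.03,89.74), P3=(223.28,99.36); sampled at t=k/3. Machine vertices: (223.82,45.92) → (222.58,62.55) → (221.12,101.41) → (223.28,117.87). Open path.

**Shape 3** — `<path>` regular polygon, stroke `#008000` → cut (S706, F802). Machine vertices: (183.73,199.10) → (216.22,116.66) → (147.86,60.28) → (73.11,107.88) → (95.28,193.68) → (183.73,199.10). Closed: final G1 returns to the first vertex.

G21
G90
G0 X198.50 Y121.74
M4 S706
G1 X182.56 Y130.31 F802
G1 X182.01 Y148.40
G1 X197.40 Y157.92
G1 X213.34 Y149.35
G1 X213.89 Y131.26
G1 X198.50 Y121.74
M5
G0 X223.82 Y45.92
M4 S706
G1 X222.58 Y62.55 F802
G1 X221.12 Y101.41
G1 X223.28 Y117.87
M5
G0 X183.73 Y199.10
M4 S706
G1 X216.22 Y116.66 F802
G1 X147.86 Y60.28
G1 X73.11 Y107.88
G1 X95.28 Y193.68
G1 X183.73 Y199.10
M5
G0 X0.00 Y0.00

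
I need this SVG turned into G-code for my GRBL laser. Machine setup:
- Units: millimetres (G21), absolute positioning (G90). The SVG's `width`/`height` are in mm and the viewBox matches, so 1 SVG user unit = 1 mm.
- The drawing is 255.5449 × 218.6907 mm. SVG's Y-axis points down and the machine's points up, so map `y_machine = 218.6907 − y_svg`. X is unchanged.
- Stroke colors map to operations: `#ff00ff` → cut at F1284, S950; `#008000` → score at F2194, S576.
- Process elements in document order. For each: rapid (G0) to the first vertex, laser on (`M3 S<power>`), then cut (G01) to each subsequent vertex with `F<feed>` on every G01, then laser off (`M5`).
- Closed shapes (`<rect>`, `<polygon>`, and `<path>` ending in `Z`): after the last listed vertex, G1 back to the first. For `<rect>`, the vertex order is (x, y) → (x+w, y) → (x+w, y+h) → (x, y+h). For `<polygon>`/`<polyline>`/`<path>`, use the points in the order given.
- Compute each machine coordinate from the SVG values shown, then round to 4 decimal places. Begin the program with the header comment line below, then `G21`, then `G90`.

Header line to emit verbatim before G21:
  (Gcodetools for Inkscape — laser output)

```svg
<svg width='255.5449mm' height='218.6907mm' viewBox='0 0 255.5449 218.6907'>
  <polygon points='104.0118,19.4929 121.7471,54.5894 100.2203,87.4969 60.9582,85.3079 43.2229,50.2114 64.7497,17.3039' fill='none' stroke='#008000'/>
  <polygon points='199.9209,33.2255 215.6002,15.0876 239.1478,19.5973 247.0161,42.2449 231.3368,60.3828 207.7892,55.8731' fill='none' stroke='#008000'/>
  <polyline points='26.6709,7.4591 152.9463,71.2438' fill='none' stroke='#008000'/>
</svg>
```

(Gcodetools for Inkscape — laser output)
G21
G90
G0 X104.0118 Y199.1978
M3 S576
G01 X121.7471 Y164.1013 F2194
G01 X100.2203 Y131.1938 F2194
G01 X60.9582 Y133.3828 F2194
G01 X43.2229 Y168.4793 F2194
G01 X64.7497 Y201.3868 F2194
G01 X104.0118 Y199.1978 F2194
M5
G0 X199.9209 Y185.4652
M3 S576
G01 X215.6002 Y203.6031 F2194
G01 X239.1478 Y199.0934 F2194
G01 X247.0161 Y176.4458 F2194
G01 X231.3368 Y158.3079 F2194
G01 X207.7892 Y162.8176 F2194
G01 X199.9209 Y185.4652 F2194
M5
G0 X26.6709 Y211.2316
M3 S576
G01 X152.9463 Y147.4469 F2194
M5

viewBox `0 0 255.5449 218.6907` with mm width/height → 1 unit = 1 mm. Flip: y_m = 218.6907 − y_svg.

**Shape 1** — `<polygon>` regular polygon, stroke `#008000` → score (S576, F2194). Machine vertices: (104.0118,199.1978) → (121.7471,164.1013) → (100.2203,131.1938) → (60.9582,133.3828) → (43.2229,168.4793) → (64.7497,201.3868) → (104.0118,199.1978). Closed: final G1 returns to the first vertex.

**Shape 2** — `<polygon>` regular polygon, stroke `#008000` → score (S576, F2194). Machine vertices: (199.9209,185.4652) → (215.6002,203.6031) → (239.1478,199.0934) → (247.0161,176.4458) → (231.3368,158.3079) → (207.7892,162.8176) → (199.9209,185.4652). Closed: final G1 returns to the first vertex.

**Shape 3** — `<polyline>` line segment, stroke `#008000` → score (S576, F2194). Machine vertices: (26.6709,211.2316) → (152.9463,147.4469). Open path.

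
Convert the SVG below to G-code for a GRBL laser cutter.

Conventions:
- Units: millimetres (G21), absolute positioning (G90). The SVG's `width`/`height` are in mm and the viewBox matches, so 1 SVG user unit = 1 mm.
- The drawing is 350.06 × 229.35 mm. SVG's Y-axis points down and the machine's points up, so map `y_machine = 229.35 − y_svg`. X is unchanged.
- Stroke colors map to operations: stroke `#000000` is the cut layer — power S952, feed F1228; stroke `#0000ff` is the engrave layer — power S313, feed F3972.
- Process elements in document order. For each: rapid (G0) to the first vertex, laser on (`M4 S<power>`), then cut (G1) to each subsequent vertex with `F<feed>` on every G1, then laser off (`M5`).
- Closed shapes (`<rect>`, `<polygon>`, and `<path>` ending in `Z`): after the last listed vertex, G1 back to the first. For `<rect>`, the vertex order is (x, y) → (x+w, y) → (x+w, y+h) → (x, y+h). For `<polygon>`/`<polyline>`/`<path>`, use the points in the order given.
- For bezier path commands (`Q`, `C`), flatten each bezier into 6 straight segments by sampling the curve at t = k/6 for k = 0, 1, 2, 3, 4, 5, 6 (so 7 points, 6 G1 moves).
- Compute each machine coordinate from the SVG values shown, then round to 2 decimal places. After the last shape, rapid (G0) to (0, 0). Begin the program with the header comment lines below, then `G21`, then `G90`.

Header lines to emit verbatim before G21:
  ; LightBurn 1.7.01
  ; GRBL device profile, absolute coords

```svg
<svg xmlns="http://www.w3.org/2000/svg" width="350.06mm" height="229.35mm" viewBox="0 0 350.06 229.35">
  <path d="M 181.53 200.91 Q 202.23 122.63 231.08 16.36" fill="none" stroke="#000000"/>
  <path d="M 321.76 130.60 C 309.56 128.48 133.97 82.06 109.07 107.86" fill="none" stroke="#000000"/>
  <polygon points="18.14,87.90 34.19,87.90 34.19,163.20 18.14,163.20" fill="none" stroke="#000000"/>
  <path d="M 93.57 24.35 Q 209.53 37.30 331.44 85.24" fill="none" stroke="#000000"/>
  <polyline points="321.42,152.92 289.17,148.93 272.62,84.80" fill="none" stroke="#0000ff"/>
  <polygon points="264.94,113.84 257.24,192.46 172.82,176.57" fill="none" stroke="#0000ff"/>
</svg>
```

; LightBurn 1.7.01
; GRBL device profile, absolute coords
G21
G90
G0 X181.53 Y28.44
M4 S952
G1 X188.66 Y55.31 F1228
G1 X196.24 Y83.74 F1228
G1 X204.27 Y113.72 F1228
G1 X212.75 Y145.25 F1228
G1 X221.69 Y178.34 F1228
G1 X231.08 Y212.99 F1228
M5
G0 X321.76 Y98.75
M4 S952
G1 X303.50 Y102.96 F1228
G1 X266.73 Y111.32 F1228
G1 X220.18 Y120.59 F1228
G1 X172.57 Y127.53 F1228
G1 X132.62 Y128.91 F1228
G1 X109.07 Y121.49 F1228
M5
G0 X18.14 Y141.45
M4 S952
G1 X34.19 Y141.45 F1228
G1 X34.19 Y66.15 F1228
G1 X18.14 Y66.15 F1228
G1 X18.14 Y141.45 F1228
M5
G0 X93.57 Y205.00
M4 S952
G1 X132.39 Y199.71 F1228
G1 X171.54 Y192.48 F1228
G1 X211.02 Y183.30 F1228
G1 X250.83 Y172.18 F1228
G1 X290.97 Y159.12 F1228
G1 X331.44 Y144.11 F1228
M5
G0 X321.42 Y76.43
M4 S313
G1 X289.17 Y80.42 F3972
G1 X272.62 Y144.55 F3972
M5
G0 X264.94 Y115.51
M4 S313
G1 X257.24 Y36.89 F3972
G1 X172.82 Y52.78 F3972
G1 X264.94 Y115.51 F3972
M5
G0 X0.00 Y0.00

1 u = 1 mm; y_m = 229.35 − y.

[1] `<path>` quadratic bezier, #000000→cut S952 F1228: (181.53,28.44) → (188.66,55.31) → (196.24,83.74) → (204.27,113.72) → (212.75,145.25) → (221.69,178.34) → (231.08,212.99)

[2] `<path>` cubic bezier, #000000→cut S952 F1228: (321.76,98.75) → (303.50,102.96) → (266.73,111.32) → (220.18,120.59) → (172.57,127.53) → (132.62,128.91) → (109.07,121.49)

[3] `<polygon>` rectangle, #000000→cut S952 F1228: (18.14,141.45) → (34.19,141.45) → (34.19,66.15) → (18.14,66.15) → (18.14,141.45) (closed)

[4] `<path>` quadratic bezier, #000000→cut S952 F1228: (93.57,205.00) → (132.39,199.71) → (171.54,192.48) → (211.02,183.30) → (250.83,172.18) → (290.97,159.12) → (331.44,144.11)

[5] `<polyline>` open polyline, #0000ff→engrave S313 F3972: (321.42,76.43) → (289.17,80.42) → (272.62,144.55)

[6] `<polygon>` closed polygon, #0000ff→engrave S313 F3972: (264.94,115.51) → (257.24,36.89) → (172.82,52.78) → (264.94,115.51) (closed)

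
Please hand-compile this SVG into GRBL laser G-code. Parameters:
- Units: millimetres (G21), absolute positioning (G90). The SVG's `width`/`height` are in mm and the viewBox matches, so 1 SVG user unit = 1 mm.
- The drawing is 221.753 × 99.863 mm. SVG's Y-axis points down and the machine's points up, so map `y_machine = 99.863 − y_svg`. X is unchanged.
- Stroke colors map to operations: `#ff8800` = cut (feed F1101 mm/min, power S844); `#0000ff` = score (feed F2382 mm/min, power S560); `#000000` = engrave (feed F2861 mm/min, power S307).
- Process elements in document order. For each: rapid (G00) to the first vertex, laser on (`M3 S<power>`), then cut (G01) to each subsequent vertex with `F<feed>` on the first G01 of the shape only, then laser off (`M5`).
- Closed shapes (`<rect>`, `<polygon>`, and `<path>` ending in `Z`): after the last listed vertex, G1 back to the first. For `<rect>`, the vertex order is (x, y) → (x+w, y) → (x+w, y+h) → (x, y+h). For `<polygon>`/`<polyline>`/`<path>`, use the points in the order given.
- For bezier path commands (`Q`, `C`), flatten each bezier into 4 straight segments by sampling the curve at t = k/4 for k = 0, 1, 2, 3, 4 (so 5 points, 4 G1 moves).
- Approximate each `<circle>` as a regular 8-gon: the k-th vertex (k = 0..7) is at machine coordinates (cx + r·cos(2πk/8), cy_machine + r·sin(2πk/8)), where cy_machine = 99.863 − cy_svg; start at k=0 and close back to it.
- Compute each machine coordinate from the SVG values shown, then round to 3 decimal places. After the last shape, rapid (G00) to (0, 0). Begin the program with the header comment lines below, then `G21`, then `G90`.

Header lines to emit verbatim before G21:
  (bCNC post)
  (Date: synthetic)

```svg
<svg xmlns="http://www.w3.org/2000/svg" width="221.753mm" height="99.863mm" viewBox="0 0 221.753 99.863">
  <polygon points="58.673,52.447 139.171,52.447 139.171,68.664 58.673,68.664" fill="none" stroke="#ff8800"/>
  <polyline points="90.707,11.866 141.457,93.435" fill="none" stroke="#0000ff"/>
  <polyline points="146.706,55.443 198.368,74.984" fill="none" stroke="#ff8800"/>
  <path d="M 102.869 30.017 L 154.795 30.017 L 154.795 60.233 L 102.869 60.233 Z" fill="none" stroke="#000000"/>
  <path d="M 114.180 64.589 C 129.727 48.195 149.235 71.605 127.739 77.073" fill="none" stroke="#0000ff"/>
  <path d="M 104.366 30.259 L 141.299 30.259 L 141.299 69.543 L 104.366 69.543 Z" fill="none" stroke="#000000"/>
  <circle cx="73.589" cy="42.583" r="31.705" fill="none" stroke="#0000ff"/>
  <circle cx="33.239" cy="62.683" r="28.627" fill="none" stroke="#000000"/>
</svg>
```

Since the viewBox matches the mm dimensions, user units are millimetres directly. The only transform is the Y-flip y_m = 99.863 − y_svg.

Shape 1 is a rectangle drawn with `<polygon>`. Its stroke #ff8800 means cut at S844, F1101. After flipping Y the toolpath is (58.673,47.416) → (139.171,47.416) → (139.171,31.199) → (58.673,31.199) → (58.673,47.416), returning to the start.

Shape 2 is a line segment drawn with `<polyline>`. Its stroke #0000ff means score at S560, F2382. After flipping Y the toolpath is (90.707,87.997) → (141.457,6.428).

Shape 3 is a line segment drawn with `<polyline>`. Its stroke #ff8800 means cut at S844, F1101. After flipping Y the toolpath is (146.706,44.420) → (198.368,24.879).

Shape 4 is a rectangle drawn with `<path>`. Its stroke #000000 means engrave at S307, F2861. After flipping Y the toolpath is (102.869,69.846) → (154.795,69.846) → (154.795,39.630) → (102.869,39.630) → (102.869,69.846), returning to the start.

Shape 5 is a cubic bezier drawn with `<path>`. Its stroke #0000ff means score at S560, F2382. After flipping Y the toolpath is (114.180,35.274) → (125.880,41.009) → (134.851,37.230) → (136.875,29.353) → (127.739,22.790).

Shape 6 is a rectangle drawn with `<path>`. Its stroke #000000 means engrave at S307, F2861. After flipping Y the toolpath is (104.366,69.604) → (141.299,69.604) → (141.299,30.320) → (104.366,30.320) → (104.366,69.604), returning to the start.

Shape 7 is a circle drawn with `<circle>`. Its stroke #0000ff means score at S560, F2382. After flipping Y the toolpath is (105.294,57.280) → (96.008,79.699) → (73.589,88.985) → (51.170,79.699) → (41.884,57.280) → (51.170,34.861) → (73.589,25.575) → (96.008,34.861) → (105.294,57.280), returning to the start.

Shape 8 is a circle drawn with `<circle>`. Its stroke #000000 means engrave at S307, F2861. After flipping Y the toolpath is (61.866,37.180) → (53.481,57.422) → (33.239,65.807) → (12.997,57.422) → (4.612,37.180) → (12.997,16.938) → (33.239,8.553) → (53.481,16.938) → (61.866,37.180), returning to the start.

(bCNC post)
(Date: synthetic)
G21
G90
G00 X58.673 Y47.416
M3 S844
G01 X139.171 Y47.416 F1101
G01 X139.171 Y31.199
G01 X58.673 Y31.199
G01 X58.673 Y47.416
M5
G00 X90.707 Y87.997
M3 S560
G01 X141.457 Y6.428 F2382
M5
G00 X146.706 Y44.420
M3 S844
G01 X198.368 Y24.879 F1101
M5
G00 X102.869 Y69.846
M3 S307
G01 X154.795 Y69.846 F2861
G01 X154.795 Y39.630
G01 X102.869 Y39.630
G01 X102.869 Y69.846
M5
G00 X114.180 Y35.274
M3 S560
G01 X125.880 Y41.009 F2382
G01 X134.851 Y37.230
G01 X136.875 Y29.353
G01 X127.739 Y22.790
M5
G00 X104.366 Y69.604
M3 S307
G01 X141.299 Y69.604 F2861
G01 X141.299 Y30.320
G01 X104.366 Y30.320
G01 X104.366 Y69.604
M5
G00 X105.294 Y57.280
M3 S560
G01 X96.008 Y79.699 F2382
G01 X73.589 Y88.985
G01 X51.170 Y79.699
G01 X41.884 Y57.280
G01 X51.170 Y34.861
G01 X73.589 Y25.575
G01 X96.008 Y34.861
G01 X105.294 Y57.280
M5
G00 X61.866 Y37.180
M3 S307
G01 X53.481 Y57.422 F2861
G01 X33.239 Y65.807
G01 X12.997 Y57.422
G01 X4.612 Y37.180
G01 X12.997 Y16.938
G01 X33.239 Y8.553
G01 X53.481 Y16.938
G01 X61.866 Y37.180
M5
G00 X0.000 Y0.000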